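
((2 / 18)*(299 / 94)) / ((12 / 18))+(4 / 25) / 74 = 277703 / 521700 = 0.53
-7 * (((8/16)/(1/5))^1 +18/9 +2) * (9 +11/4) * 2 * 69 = -295113/4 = -73778.25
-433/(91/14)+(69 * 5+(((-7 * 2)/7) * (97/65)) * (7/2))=17416/65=267.94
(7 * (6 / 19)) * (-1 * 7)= -294 / 19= -15.47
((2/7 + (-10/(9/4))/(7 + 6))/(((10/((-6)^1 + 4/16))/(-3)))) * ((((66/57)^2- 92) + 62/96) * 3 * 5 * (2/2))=63469949/485184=130.82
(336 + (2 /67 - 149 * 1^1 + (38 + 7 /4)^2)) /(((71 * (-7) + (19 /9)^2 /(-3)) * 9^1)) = -51146721 /129853504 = -0.39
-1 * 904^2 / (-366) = 408608 / 183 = 2232.83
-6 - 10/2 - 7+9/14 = -243/14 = -17.36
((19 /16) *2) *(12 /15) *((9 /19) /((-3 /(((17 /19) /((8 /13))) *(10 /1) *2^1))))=-663 /76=-8.72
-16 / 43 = -0.37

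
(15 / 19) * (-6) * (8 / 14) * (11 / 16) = -495 / 266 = -1.86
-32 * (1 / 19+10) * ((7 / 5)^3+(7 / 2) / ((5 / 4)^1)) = -4235616 / 2375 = -1783.42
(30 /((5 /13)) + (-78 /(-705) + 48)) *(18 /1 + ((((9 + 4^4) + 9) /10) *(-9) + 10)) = -32392148 /1175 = -27567.79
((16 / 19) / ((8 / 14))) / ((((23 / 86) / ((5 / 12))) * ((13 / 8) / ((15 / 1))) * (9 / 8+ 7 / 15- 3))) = -14448000 / 960089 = -15.05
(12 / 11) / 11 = 12 / 121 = 0.10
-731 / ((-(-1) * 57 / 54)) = -13158 / 19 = -692.53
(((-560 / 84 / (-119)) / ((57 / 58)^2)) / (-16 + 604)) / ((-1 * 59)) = -16820 / 10059751989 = -0.00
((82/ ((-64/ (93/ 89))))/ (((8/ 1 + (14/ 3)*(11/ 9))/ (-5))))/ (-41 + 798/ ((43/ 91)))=4426893/ 14932832960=0.00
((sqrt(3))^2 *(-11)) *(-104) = 3432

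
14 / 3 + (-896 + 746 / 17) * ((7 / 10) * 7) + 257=-997996 / 255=-3913.71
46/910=23/455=0.05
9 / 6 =1.50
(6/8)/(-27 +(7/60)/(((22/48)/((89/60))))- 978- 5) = -2475/3331754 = -0.00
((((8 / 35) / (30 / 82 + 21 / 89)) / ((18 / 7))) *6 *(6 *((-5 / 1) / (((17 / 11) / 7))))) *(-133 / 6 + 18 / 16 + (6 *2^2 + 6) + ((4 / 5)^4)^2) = -24039274113547 / 21874218750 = -1098.98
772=772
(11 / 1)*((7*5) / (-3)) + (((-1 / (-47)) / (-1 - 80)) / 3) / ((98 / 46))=-128.33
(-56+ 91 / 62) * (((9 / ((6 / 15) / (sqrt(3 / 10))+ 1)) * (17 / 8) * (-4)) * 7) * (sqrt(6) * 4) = -6207516 * sqrt(5) / 31+ 7759395 * sqrt(6) / 31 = 165359.06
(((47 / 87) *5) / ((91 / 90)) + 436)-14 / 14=1155015 / 2639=437.67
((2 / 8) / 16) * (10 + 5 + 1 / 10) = 151 / 640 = 0.24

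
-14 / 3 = -4.67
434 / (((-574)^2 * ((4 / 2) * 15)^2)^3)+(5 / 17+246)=7797830807807404009632000527 / 31660645744620460512000000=246.29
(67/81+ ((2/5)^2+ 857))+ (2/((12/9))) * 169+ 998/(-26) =56498849/52650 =1073.10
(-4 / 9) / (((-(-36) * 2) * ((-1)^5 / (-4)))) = -2 / 81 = -0.02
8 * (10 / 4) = 20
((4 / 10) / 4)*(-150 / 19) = -15 / 19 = -0.79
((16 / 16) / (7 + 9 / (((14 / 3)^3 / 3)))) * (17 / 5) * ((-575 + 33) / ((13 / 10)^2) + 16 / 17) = -2520901824 / 16846765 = -149.64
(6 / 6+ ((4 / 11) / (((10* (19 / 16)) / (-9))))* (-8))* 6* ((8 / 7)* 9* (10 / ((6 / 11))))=482256 / 133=3625.98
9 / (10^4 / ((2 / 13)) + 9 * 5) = 9 / 65045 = 0.00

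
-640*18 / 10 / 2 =-576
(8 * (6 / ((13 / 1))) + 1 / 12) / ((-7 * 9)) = -589 / 9828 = -0.06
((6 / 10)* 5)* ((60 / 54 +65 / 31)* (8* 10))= 769.89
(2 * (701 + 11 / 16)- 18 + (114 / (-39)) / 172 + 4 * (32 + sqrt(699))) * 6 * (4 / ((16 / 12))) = 72 * sqrt(699) + 60909633 / 2236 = 29144.02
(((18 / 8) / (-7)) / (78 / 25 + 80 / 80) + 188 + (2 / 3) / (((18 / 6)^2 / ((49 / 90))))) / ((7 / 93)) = 20417567851 / 8176140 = 2497.21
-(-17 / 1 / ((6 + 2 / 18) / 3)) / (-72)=-51 / 440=-0.12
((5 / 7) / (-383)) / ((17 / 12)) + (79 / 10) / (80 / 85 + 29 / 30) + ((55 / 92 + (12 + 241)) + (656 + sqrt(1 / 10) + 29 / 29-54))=861.05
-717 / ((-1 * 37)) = 717 / 37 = 19.38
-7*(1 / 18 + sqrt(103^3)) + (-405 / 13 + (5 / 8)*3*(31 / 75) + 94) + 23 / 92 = 297097 / 4680 -721*sqrt(103) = -7253.87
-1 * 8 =-8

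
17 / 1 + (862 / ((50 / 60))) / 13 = 6277 / 65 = 96.57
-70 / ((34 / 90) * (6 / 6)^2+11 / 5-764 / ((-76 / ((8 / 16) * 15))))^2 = -0.01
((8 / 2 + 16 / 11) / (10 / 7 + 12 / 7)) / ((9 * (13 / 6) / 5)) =700 / 1573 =0.45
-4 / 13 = -0.31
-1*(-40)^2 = -1600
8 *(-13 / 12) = -8.67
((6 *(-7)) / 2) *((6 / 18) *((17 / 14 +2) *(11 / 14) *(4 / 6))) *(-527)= 86955 / 14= 6211.07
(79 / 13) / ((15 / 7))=553 / 195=2.84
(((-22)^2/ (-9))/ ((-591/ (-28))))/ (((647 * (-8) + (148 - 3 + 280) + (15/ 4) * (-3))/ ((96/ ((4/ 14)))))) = 6071296/ 33773877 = 0.18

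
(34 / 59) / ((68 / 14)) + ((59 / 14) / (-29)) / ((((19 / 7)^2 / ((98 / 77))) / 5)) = -0.01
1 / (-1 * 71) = -1 / 71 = -0.01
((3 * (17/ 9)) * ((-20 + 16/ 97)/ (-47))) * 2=4.78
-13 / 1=-13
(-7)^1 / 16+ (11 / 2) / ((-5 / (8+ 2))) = -183 / 16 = -11.44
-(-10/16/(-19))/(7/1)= -5/1064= -0.00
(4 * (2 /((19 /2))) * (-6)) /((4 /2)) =-48 /19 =-2.53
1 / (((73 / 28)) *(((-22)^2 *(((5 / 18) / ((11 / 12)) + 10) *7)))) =0.00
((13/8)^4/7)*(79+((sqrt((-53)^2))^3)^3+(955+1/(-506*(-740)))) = 35288928532709370216148841/10735943680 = 3286988976893493.75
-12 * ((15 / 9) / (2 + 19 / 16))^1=-320 / 51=-6.27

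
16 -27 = -11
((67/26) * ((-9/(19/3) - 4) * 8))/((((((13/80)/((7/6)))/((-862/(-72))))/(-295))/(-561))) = -45942111492200/28899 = -1589747447.74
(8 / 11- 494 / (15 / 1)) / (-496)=2657 / 40920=0.06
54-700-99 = -745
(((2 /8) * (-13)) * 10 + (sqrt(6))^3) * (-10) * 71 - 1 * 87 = 22988 - 4260 * sqrt(6) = 12553.17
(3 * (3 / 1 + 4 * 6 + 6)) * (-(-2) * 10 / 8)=495 / 2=247.50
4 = 4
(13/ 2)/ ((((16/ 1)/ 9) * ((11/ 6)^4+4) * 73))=729/ 222650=0.00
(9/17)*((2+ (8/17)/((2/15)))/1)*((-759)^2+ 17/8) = 1949465295/1156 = 1686388.66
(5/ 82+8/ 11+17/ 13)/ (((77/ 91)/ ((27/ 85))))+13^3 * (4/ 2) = 3706431359/ 843370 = 4394.79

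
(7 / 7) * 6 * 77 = 462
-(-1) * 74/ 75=74/ 75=0.99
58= 58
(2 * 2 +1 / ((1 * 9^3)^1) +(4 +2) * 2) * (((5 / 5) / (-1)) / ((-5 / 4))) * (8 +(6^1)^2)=410608 / 729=563.25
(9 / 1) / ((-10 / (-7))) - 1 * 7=-7 / 10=-0.70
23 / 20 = 1.15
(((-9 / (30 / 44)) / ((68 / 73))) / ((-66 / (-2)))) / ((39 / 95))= -1.05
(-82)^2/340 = 1681/85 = 19.78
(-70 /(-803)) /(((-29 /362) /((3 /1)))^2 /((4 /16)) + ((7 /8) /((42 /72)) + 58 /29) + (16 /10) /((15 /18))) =1031971500 /64196741587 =0.02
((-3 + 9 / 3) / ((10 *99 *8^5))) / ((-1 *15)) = 0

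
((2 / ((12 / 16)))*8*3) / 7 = 64 / 7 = 9.14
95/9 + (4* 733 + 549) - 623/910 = 4084319/1170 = 3490.87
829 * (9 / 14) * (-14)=-7461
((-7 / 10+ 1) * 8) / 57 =4 / 95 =0.04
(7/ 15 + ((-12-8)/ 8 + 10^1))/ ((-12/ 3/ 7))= -1673/ 120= -13.94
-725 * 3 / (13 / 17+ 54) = -36975 / 931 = -39.72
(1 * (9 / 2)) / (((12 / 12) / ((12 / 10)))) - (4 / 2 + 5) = -8 / 5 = -1.60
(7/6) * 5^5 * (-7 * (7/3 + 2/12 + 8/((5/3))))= -2235625/12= -186302.08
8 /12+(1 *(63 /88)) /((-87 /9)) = 4537 /7656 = 0.59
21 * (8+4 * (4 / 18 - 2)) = 56 / 3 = 18.67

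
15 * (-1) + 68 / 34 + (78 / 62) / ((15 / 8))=-1911 / 155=-12.33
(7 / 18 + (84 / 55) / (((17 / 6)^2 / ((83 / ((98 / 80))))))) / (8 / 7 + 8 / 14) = 5319035 / 686664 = 7.75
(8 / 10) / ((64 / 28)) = 7 / 20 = 0.35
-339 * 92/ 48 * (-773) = 2009027/ 4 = 502256.75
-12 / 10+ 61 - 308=-1241 / 5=-248.20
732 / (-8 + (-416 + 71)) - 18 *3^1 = -19794 / 353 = -56.07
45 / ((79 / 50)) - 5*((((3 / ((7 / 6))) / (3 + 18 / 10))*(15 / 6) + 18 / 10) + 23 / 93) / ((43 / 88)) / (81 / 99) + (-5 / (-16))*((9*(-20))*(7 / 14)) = -6687150439 / 159224184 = -42.00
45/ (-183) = -15/ 61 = -0.25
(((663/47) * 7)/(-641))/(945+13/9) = -41769/256621786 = -0.00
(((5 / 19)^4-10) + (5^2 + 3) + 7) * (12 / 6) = 6517300 / 130321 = 50.01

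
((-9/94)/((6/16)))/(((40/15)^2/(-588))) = 3969/188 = 21.11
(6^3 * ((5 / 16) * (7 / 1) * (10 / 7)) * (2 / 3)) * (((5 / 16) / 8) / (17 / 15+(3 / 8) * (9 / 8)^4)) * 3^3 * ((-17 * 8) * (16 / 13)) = -507617280000 / 11079913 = -45814.19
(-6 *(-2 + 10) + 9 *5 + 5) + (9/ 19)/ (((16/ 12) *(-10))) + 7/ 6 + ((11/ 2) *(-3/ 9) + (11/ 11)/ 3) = 3719/ 2280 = 1.63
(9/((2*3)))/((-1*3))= -1/2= -0.50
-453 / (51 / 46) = -6946 / 17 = -408.59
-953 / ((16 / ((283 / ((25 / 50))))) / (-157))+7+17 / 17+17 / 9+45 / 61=23246212579 / 4392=5292853.50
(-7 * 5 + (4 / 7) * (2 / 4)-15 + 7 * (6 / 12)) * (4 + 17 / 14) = -47231 / 196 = -240.97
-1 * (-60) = 60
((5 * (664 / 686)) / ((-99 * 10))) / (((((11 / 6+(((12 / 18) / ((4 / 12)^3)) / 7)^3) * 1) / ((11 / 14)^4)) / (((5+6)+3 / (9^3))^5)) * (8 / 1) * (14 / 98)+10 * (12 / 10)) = -1376001996758408327 / 3377802135712589744283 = -0.00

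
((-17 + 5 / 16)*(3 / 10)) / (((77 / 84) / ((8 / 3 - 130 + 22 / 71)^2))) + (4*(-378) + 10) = -24847842674 / 277255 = -89620.90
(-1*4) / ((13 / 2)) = -8 / 13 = -0.62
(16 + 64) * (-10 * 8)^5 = -262144000000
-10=-10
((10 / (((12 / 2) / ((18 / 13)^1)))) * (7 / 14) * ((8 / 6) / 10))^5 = 32 / 371293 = 0.00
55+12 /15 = 279 /5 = 55.80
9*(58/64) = 8.16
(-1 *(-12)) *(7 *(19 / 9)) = 532 / 3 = 177.33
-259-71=-330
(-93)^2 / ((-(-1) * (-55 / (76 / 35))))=-657324 / 1925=-341.47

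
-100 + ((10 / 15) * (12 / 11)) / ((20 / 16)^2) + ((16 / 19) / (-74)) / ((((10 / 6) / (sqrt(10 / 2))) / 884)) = -113.03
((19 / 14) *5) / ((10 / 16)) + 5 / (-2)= 117 / 14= 8.36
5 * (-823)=-4115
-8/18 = -4/9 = -0.44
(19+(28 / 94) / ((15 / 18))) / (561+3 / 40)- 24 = -25279312 / 1054821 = -23.97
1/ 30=0.03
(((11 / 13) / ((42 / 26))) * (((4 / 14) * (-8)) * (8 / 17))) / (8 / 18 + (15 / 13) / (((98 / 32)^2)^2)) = -146825952 / 119238391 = -1.23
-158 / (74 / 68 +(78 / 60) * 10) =-11.22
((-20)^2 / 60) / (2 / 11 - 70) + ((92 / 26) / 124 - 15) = -3497461 / 232128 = -15.07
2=2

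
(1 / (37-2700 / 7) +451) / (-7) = -1100884 / 17087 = -64.43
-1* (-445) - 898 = -453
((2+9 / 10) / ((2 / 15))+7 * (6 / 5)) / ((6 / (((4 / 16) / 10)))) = 201 / 1600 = 0.13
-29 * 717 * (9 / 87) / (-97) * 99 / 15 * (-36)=-2555388 / 485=-5268.84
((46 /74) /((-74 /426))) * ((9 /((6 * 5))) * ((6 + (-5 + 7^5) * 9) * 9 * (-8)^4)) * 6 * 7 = -1720565330706432 /6845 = -251360895647.40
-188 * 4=-752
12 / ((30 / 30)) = 12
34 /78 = 17 /39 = 0.44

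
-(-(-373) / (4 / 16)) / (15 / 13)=-1293.07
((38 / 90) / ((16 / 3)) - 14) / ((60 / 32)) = -7.42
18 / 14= 9 / 7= 1.29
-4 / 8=-1 / 2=-0.50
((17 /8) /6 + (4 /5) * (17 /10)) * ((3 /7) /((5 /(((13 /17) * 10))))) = 1573 /1400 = 1.12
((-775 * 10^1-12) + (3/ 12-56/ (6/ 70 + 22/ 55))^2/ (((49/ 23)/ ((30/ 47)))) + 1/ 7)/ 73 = -276911223/ 5324536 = -52.01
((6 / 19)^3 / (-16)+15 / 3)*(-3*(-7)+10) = 2125453 / 13718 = 154.94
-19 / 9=-2.11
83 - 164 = -81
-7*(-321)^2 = -721287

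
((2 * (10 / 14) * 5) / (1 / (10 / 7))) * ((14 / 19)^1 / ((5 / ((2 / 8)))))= 50 / 133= 0.38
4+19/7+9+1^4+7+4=27.71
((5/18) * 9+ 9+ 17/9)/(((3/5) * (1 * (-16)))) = -1.39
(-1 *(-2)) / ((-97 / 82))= -164 / 97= -1.69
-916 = -916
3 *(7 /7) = 3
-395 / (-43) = 395 / 43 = 9.19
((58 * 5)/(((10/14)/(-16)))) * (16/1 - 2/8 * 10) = -87696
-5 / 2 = -2.50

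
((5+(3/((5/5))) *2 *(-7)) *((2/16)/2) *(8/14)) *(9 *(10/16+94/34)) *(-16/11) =153513/2618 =58.64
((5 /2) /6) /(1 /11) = 4.58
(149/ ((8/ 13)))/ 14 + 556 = 64209/ 112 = 573.29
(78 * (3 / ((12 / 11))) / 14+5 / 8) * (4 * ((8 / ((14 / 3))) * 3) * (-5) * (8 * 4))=-2571840 / 49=-52486.53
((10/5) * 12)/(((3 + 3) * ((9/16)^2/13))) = 13312/81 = 164.35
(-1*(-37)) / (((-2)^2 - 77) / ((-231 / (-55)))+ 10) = -777 / 155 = -5.01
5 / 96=0.05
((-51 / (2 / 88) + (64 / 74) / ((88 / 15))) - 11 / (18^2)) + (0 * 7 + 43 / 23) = -6799956743 / 3032964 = -2242.02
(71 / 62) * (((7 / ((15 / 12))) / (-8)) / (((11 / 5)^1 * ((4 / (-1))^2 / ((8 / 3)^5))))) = -3.07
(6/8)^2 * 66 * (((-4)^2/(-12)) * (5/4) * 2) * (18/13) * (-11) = 49005/26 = 1884.81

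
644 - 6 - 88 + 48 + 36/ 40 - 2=5969/ 10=596.90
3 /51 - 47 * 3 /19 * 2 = -4775 /323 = -14.78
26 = 26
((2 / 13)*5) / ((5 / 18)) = 36 / 13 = 2.77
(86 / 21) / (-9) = -86 / 189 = -0.46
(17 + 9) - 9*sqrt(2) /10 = 26 - 9*sqrt(2) /10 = 24.73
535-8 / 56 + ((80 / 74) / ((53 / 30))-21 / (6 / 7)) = 14028145 / 27454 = 510.97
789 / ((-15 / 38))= -9994 / 5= -1998.80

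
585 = 585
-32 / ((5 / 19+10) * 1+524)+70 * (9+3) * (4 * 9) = 306965632 / 10151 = 30239.94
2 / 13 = 0.15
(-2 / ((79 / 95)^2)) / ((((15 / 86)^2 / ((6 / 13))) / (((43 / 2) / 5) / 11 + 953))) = -560012591176 / 13386945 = -41832.74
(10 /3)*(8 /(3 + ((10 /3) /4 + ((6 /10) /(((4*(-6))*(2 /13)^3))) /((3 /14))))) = -12800 /13539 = -0.95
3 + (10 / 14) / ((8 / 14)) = 4.25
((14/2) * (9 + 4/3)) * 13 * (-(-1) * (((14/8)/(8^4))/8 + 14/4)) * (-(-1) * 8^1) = 1294159139/49152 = 26329.74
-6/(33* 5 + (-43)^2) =-3/1007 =-0.00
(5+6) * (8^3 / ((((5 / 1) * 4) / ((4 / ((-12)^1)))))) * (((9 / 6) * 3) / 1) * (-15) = 6336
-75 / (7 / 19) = -1425 / 7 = -203.57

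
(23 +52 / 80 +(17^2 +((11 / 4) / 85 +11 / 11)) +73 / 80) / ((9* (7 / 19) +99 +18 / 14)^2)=0.03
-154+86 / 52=-3961 / 26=-152.35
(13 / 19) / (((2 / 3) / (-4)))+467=8795 / 19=462.89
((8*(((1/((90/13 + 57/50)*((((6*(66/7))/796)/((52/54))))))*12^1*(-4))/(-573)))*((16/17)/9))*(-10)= -482134016000/409390647039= -1.18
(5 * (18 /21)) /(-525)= -2 /245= -0.01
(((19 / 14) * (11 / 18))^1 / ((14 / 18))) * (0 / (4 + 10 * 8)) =0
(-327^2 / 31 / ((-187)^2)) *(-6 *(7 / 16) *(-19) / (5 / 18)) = -17.71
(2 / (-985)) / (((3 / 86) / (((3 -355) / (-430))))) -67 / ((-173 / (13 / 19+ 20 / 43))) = 830035511 / 2088313275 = 0.40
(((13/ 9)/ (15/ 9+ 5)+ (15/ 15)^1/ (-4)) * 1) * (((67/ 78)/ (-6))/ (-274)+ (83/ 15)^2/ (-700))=8081831/ 5610150000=0.00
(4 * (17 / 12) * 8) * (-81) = -3672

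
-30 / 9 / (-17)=10 / 51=0.20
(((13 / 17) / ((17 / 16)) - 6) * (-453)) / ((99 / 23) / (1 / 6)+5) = 15899394 / 204901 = 77.60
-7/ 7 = -1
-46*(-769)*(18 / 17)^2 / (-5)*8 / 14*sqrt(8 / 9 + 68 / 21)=-30563136*sqrt(455) / 70805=-9207.46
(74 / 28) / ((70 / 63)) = 333 / 140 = 2.38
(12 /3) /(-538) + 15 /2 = 4031 /538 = 7.49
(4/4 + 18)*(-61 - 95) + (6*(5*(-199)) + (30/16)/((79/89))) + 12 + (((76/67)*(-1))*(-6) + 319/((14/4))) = -2614893245/296408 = -8821.94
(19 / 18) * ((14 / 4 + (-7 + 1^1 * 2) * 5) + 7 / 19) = -803 / 36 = -22.31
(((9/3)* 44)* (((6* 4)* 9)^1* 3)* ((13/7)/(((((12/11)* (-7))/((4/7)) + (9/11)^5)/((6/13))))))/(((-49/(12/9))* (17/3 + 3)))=27551316672/1555580117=17.71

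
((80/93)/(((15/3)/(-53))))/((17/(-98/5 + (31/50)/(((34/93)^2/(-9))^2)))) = -9885891272843/6602335050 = -1497.33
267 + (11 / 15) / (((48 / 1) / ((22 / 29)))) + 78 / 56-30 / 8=19340947 / 73080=264.65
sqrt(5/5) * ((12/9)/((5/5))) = 4/3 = 1.33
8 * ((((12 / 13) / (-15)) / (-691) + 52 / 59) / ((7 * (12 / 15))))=1.26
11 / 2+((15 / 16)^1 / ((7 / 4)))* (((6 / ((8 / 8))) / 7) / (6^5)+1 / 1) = 511061 / 84672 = 6.04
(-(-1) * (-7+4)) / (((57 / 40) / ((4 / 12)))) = -40 / 57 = -0.70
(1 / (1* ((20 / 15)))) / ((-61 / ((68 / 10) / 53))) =-51 / 32330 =-0.00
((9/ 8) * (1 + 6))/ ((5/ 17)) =1071/ 40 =26.78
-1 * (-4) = 4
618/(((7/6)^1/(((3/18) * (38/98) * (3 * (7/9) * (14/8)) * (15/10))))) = 5871/28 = 209.68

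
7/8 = 0.88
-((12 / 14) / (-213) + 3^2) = -9.00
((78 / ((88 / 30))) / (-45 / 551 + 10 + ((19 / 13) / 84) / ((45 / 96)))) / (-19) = -69471675 / 494184394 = -0.14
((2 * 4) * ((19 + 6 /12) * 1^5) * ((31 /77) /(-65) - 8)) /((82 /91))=-1386.05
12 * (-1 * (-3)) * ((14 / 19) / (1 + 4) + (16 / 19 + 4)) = 17064 / 95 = 179.62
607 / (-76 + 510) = 1.40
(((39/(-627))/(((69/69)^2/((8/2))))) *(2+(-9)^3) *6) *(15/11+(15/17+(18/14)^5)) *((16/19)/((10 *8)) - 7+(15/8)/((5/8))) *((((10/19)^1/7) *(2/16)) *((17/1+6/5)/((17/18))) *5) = -91030959537832548/4031198799397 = -22581.61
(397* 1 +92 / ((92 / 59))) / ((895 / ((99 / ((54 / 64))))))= 53504 / 895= 59.78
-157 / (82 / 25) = -3925 / 82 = -47.87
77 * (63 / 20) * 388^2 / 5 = 182572236 / 25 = 7302889.44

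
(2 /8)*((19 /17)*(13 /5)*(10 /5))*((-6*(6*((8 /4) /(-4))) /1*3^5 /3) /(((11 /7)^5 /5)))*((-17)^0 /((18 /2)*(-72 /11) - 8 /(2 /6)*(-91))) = 1008772947 /1939405424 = 0.52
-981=-981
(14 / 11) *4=56 / 11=5.09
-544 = -544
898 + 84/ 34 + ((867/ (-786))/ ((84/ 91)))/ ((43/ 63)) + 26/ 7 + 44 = 5075362633/ 5362616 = 946.43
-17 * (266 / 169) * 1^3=-4522 / 169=-26.76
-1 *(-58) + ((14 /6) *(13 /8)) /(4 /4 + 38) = 4183 /72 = 58.10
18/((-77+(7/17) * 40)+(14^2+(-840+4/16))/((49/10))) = -29988/319717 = -0.09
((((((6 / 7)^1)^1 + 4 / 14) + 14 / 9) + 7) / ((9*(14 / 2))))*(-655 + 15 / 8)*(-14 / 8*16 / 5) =563.05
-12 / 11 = -1.09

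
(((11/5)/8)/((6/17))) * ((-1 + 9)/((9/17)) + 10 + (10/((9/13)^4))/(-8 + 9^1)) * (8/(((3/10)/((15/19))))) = 421090340/373977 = 1125.98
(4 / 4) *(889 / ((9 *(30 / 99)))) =9779 / 30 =325.97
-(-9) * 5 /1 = 45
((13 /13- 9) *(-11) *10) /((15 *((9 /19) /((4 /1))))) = 495.41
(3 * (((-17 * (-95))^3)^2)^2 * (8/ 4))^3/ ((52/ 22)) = 37070410963999549416561217828456072895269909496240554443306872845356773222959536745597782603988889604806900024414062500/ 13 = 2851570074153811493581632000000000000000000000000000000000000000000000000000000000000000000000000000000000000000000000.00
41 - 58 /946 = 19364 /473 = 40.94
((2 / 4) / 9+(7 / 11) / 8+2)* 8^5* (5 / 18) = 17315840 / 891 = 19434.16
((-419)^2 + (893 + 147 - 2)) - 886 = 175713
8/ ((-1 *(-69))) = 0.12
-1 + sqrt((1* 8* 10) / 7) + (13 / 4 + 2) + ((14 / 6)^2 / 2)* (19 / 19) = 4* sqrt(35) / 7 + 251 / 36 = 10.35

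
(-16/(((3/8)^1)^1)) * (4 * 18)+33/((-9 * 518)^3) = -103756846620683/33775015176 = -3072.00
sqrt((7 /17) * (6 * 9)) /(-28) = -3 * sqrt(714) /476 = -0.17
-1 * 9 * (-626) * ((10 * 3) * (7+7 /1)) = 2366280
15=15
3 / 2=1.50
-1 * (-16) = 16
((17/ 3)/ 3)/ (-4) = -17/ 36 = -0.47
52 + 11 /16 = 843 /16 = 52.69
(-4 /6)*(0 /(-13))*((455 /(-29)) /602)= 0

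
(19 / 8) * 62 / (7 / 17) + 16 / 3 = 30487 / 84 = 362.94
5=5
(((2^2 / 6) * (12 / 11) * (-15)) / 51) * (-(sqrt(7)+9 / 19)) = 360 / 3553+40 * sqrt(7) / 187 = 0.67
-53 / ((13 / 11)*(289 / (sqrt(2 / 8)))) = -583 / 7514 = -0.08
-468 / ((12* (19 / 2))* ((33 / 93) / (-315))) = 761670 / 209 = 3644.35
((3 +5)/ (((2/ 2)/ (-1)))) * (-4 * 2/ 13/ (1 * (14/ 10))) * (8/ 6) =1280/ 273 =4.69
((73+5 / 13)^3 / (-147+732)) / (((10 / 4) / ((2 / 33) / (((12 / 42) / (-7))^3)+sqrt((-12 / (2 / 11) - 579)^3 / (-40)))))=-1891644858684 / 7854275+6222463092 * sqrt(258) / 142805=459045.65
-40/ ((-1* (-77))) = -40/ 77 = -0.52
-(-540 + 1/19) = 10259/19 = 539.95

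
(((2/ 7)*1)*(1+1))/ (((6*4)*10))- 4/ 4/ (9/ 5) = -697/ 1260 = -0.55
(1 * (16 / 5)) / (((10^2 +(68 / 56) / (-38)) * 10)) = 4256 / 1329575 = 0.00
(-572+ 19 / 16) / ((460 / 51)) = -465783 / 7360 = -63.29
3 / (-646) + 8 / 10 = 2569 / 3230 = 0.80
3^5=243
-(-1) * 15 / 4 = 15 / 4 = 3.75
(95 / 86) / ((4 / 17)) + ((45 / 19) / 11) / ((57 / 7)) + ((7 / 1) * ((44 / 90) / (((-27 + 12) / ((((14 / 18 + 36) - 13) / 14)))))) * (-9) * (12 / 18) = 19491043117 / 2766198600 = 7.05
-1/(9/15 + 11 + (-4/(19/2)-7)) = -95/397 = -0.24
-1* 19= -19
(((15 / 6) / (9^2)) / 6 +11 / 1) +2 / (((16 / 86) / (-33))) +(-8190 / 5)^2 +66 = 651912200 / 243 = 2682766.26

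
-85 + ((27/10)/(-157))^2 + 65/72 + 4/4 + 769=30432284747/44368200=685.90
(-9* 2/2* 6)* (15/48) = -135/8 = -16.88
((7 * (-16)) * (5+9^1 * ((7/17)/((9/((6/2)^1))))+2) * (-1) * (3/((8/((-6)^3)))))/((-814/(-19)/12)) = -144789120/6919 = -20926.31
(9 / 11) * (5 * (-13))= -585 / 11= -53.18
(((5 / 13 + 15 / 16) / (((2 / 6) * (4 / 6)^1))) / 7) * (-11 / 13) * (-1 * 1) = 27225 / 37856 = 0.72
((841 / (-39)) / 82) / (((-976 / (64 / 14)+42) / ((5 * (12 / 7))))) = 16820 / 1279733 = 0.01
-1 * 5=-5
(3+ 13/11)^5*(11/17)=827.50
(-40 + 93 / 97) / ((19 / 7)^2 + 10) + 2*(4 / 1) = 474813 / 82547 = 5.75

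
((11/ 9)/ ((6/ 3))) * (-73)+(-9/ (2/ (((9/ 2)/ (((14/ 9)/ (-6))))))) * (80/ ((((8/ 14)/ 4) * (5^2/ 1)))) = 1704.99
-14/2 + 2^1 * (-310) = -627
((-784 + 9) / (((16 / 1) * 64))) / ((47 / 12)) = -2325 / 12032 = -0.19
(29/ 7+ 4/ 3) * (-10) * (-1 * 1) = 1150/ 21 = 54.76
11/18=0.61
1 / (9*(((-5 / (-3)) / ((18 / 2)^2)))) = 27 / 5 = 5.40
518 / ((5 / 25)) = 2590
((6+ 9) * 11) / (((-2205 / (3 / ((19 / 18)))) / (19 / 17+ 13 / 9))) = -176 / 323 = -0.54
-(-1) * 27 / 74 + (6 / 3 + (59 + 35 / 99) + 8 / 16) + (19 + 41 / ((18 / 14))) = 138104 / 1221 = 113.11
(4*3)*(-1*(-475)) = 5700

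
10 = 10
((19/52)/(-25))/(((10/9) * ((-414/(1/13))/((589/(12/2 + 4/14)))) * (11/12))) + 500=470327235011/940654000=500.00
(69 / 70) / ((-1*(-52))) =69 / 3640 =0.02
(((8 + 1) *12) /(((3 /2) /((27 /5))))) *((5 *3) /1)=5832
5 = 5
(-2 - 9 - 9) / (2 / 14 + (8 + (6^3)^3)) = -140 / 70543929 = -0.00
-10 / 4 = -5 / 2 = -2.50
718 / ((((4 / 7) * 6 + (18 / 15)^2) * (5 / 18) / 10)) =376950 / 71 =5309.15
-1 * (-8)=8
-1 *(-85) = 85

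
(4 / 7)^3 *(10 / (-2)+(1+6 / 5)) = -128 / 245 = -0.52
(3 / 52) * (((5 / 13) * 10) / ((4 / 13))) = 75 / 104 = 0.72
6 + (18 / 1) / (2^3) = 33 / 4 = 8.25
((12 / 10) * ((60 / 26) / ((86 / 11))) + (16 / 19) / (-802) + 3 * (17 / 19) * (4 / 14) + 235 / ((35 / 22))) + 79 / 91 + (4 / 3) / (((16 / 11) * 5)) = 268114082917 / 1788788820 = 149.89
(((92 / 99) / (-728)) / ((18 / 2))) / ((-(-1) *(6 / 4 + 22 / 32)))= -184 / 2837835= -0.00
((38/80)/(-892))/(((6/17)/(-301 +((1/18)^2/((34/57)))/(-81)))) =1701013969/3745543680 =0.45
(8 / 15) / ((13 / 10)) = 16 / 39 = 0.41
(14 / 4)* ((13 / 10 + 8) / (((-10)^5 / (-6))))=1953 / 1000000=0.00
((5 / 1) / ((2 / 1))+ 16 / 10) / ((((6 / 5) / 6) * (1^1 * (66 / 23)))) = 943 / 132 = 7.14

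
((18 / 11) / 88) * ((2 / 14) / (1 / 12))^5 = 559872 / 2033647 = 0.28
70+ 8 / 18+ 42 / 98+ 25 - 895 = -50345 / 63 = -799.13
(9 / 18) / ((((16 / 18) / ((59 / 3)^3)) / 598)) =61408321 / 24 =2558680.04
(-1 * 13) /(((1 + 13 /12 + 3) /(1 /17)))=-156 /1037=-0.15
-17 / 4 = -4.25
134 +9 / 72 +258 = 3137 / 8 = 392.12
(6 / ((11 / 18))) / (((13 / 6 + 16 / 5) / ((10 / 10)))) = 3240 / 1771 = 1.83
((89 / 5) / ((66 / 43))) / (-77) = -3827 / 25410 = -0.15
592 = 592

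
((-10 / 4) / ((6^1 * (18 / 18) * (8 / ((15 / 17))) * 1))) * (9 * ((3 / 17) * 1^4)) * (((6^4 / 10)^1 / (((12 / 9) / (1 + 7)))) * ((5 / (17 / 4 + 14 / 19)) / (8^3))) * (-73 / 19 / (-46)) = -11973825 / 1289837056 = -0.01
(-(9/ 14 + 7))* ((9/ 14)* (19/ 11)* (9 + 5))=-118.81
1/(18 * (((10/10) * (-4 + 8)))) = 1/72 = 0.01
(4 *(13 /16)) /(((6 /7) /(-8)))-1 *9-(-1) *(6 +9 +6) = -55 /3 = -18.33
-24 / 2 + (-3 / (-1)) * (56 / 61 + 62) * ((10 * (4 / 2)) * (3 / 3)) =229548 / 61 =3763.08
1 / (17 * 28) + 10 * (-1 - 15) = -76159 / 476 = -160.00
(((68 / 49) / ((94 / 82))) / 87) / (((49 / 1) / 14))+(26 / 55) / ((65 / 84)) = 237157936 / 385694925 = 0.61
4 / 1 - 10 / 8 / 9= 139 / 36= 3.86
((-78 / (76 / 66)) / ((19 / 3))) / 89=-3861 / 32129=-0.12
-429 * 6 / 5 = -2574 / 5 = -514.80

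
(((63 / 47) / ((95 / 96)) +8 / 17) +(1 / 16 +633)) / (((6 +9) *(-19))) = -771058321 / 346126800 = -2.23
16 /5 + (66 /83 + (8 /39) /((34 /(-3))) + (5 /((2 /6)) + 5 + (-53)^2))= 259826493 /91715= 2832.98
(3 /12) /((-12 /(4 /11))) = -1 /132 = -0.01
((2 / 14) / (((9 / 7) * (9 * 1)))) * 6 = 0.07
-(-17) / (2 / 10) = 85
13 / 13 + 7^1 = 8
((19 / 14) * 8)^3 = 438976 / 343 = 1279.81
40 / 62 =20 / 31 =0.65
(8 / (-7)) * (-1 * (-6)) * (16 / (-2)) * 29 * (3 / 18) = 265.14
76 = 76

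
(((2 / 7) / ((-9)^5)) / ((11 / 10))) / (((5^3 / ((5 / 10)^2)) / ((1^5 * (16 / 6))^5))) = -32768 / 27621645975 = -0.00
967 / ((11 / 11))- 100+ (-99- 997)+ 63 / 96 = -7307 / 32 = -228.34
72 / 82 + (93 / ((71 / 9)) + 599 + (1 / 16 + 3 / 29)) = 826404915 / 1350704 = 611.83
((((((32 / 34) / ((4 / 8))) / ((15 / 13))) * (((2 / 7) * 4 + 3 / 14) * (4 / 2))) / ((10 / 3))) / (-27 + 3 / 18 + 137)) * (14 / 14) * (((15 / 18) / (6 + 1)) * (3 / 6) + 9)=1503736 / 13765325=0.11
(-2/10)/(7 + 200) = -1/1035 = -0.00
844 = 844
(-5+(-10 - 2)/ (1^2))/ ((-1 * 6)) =17/ 6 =2.83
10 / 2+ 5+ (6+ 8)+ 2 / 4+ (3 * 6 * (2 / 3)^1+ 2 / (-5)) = 361 / 10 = 36.10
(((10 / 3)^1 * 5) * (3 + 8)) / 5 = 110 / 3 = 36.67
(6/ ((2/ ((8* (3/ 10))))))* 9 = 64.80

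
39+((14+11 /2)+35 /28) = 239 /4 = 59.75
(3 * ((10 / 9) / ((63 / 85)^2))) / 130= 7225 / 154791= 0.05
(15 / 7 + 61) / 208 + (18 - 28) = -543 / 56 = -9.70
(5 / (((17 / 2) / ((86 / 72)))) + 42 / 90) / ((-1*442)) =-1789 / 676260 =-0.00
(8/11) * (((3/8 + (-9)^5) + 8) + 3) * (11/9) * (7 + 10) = -8029117/9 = -892124.11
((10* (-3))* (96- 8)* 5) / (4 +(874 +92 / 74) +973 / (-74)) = -976800 / 64091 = -15.24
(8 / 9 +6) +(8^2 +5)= 683 / 9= 75.89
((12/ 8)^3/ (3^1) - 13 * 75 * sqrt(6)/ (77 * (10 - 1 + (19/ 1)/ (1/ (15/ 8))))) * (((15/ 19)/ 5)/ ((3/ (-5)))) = -45/ 152 + 13000 * sqrt(6)/ 174097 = -0.11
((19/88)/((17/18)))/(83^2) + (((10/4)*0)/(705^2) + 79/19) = 407088037/97906468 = 4.16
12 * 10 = 120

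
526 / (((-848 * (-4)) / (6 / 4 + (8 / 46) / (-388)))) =1759733 / 7567552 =0.23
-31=-31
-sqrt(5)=-2.24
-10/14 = -5/7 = -0.71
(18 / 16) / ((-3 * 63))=-0.01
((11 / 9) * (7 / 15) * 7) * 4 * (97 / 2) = 104566 / 135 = 774.56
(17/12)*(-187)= -3179/12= -264.92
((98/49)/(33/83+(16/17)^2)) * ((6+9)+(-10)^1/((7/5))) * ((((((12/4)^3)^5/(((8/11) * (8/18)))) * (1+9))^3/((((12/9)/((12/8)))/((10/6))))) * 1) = 1418181900915501993789375563323591875/706134016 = 2008374995088045714242119000.00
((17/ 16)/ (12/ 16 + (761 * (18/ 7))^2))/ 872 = 0.00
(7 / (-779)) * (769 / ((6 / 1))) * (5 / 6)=-26915 / 28044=-0.96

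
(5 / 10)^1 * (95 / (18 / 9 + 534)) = 95 / 1072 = 0.09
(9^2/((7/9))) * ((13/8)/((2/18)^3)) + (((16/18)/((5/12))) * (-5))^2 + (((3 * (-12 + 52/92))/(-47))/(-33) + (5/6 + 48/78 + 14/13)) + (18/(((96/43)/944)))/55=48157974104507/389549160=123624.90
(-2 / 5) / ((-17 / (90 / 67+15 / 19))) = 1086 / 21641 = 0.05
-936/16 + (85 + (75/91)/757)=3651161/137774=26.50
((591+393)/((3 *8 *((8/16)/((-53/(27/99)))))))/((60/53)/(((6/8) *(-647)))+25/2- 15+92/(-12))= 3278631092/2092231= 1567.05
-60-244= -304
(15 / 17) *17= 15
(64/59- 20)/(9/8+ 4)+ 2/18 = -77933/21771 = -3.58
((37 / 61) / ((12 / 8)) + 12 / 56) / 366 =0.00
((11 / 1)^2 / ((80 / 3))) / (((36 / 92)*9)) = 2783 / 2160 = 1.29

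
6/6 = 1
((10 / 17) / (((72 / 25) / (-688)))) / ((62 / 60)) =-215000 / 1581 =-135.99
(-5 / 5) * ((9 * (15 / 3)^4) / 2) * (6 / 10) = -3375 / 2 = -1687.50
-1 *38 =-38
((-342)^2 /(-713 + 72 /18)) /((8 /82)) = -1198881 /709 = -1690.95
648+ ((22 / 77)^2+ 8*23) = 40772 / 49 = 832.08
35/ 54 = 0.65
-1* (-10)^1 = 10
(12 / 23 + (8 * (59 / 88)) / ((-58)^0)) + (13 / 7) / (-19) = 194748 / 33649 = 5.79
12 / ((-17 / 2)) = -24 / 17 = -1.41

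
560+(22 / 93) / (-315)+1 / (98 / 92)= 115028756 / 205065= 560.94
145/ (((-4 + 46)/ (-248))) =-17980/ 21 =-856.19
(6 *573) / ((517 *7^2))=3438 / 25333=0.14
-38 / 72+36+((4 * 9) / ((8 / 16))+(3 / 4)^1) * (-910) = -2382013 / 36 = -66167.03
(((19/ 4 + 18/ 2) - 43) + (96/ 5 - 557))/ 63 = -11341/ 1260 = -9.00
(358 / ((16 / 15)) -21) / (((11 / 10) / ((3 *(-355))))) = -13403025 / 44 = -304614.20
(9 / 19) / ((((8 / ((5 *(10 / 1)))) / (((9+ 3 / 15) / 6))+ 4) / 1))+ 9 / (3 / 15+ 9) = 225585 / 206264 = 1.09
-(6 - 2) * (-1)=4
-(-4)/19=4/19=0.21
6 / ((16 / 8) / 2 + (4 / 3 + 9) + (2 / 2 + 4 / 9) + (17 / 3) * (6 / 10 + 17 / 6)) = 180 / 967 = 0.19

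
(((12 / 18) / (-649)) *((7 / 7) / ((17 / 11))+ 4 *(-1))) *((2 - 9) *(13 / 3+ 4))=-6650 / 33099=-0.20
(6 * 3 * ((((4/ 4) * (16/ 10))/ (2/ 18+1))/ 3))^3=644.97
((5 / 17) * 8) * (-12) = -480 / 17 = -28.24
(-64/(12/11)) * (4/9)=-704/27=-26.07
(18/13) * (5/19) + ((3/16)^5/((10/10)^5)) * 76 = 24733359/64749568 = 0.38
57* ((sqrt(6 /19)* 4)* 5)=60* sqrt(114)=640.62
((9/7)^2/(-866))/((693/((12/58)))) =-27/47377561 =-0.00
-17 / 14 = -1.21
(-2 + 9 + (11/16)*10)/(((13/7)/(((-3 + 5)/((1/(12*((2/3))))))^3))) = 397824/13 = 30601.85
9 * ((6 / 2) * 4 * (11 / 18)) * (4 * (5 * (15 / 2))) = 9900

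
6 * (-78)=-468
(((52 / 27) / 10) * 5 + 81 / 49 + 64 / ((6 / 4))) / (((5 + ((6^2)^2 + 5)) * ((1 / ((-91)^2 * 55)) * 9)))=556854155 / 317358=1754.66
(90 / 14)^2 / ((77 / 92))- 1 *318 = -1013514 / 3773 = -268.62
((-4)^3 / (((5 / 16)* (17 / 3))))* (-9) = 27648 / 85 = 325.27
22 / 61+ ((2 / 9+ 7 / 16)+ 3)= 35315 / 8784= 4.02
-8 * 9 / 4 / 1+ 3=-15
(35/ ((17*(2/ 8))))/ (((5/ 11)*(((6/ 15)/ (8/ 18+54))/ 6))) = 754600/ 51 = 14796.08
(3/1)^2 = 9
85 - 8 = 77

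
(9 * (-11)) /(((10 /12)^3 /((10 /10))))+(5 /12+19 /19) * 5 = -245983 /1500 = -163.99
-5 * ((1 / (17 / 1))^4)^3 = -5 / 582622237229761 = -0.00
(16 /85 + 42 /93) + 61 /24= 201199 /63240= 3.18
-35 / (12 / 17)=-595 / 12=-49.58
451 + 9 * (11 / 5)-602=-656 / 5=-131.20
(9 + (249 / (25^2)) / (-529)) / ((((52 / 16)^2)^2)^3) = 49918525833216 / 7702929393620280625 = 0.00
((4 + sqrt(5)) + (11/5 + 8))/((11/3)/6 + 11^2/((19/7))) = 342 * sqrt(5)/15455 + 24282/77275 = 0.36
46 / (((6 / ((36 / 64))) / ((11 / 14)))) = 759 / 224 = 3.39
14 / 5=2.80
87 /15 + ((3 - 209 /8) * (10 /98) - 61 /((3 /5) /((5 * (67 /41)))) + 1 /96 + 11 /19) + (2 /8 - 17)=-5151016967 /6107360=-843.41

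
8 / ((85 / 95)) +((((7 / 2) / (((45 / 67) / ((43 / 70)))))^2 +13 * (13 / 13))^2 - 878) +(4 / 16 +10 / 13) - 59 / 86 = -2046907509868892737 / 6234918300000000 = -328.30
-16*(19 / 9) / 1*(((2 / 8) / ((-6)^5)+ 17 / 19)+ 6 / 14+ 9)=-42705659 / 122472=-348.70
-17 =-17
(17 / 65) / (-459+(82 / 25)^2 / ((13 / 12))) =-2125 / 3648687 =-0.00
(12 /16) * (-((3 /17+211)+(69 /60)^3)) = -159.52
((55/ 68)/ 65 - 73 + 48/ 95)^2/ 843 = 12350778655323/ 1981791952400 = 6.23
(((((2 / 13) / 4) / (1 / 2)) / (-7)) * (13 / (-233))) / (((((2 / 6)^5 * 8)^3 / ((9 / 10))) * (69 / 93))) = 4003345053 / 192066560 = 20.84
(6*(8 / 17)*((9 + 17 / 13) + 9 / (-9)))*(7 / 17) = 40656 / 3757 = 10.82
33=33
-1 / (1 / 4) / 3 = -4 / 3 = -1.33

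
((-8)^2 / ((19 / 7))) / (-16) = -28 / 19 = -1.47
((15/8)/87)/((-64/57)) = -285/14848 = -0.02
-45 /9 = -5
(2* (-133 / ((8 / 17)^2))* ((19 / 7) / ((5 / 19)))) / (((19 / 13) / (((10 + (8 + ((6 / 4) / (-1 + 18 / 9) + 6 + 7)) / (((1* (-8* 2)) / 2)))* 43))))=-1341357953 / 512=-2619839.75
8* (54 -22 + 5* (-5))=56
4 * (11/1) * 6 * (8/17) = 2112/17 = 124.24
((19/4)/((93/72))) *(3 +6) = 1026/31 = 33.10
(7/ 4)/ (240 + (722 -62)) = 0.00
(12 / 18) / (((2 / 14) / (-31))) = -434 / 3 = -144.67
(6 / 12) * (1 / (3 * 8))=1 / 48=0.02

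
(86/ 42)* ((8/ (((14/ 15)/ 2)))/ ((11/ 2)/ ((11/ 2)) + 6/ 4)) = 688/ 49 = 14.04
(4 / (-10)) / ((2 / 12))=-12 / 5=-2.40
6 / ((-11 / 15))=-90 / 11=-8.18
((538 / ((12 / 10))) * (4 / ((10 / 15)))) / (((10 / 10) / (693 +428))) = 3015490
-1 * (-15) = 15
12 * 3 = 36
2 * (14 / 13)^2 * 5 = 1960 / 169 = 11.60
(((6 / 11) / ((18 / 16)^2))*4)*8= 4096 / 297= 13.79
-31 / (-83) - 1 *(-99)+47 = 12149 / 83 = 146.37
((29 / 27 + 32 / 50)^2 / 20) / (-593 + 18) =-1338649 / 5239687500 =-0.00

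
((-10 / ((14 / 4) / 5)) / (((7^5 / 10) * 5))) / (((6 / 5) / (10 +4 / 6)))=-16000 / 1058841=-0.02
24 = 24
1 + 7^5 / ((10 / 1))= 16817 / 10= 1681.70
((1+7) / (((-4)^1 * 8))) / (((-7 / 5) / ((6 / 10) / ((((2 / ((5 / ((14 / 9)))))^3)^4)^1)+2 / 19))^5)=940605953155278813506502093002420228550946526532459035408260091354480995564600620452179549018590626973615625 / 112408739198390594477578735916844300696390882993009240882000674793085026304930896098394348005097472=8367729767.84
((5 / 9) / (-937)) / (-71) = 5 / 598743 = 0.00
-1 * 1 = -1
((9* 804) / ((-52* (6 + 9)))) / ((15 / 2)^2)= -268 / 1625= -0.16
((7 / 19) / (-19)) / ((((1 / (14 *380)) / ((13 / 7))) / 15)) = -54600 / 19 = -2873.68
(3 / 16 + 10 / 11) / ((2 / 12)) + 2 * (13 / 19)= 13289 / 1672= 7.95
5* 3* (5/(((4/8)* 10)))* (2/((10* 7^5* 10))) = 3/168070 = 0.00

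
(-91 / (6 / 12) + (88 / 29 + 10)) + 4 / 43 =-210584 / 1247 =-168.87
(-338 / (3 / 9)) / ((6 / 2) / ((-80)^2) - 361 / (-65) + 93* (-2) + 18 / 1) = 84364800 / 13515481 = 6.24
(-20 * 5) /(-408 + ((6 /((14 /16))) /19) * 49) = 475 /1854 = 0.26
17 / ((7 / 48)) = 816 / 7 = 116.57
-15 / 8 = -1.88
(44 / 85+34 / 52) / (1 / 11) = 28479 / 2210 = 12.89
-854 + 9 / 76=-64895 / 76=-853.88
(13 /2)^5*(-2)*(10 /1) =-1856465 /8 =-232058.12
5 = 5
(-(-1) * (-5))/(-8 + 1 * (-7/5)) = 25/47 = 0.53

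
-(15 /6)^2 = -25 /4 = -6.25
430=430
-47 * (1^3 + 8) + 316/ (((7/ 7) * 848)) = -89597/ 212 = -422.63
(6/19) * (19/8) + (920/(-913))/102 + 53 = 10009205/186252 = 53.74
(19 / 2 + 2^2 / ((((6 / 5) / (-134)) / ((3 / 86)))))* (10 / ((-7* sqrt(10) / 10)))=2615* sqrt(10) / 301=27.47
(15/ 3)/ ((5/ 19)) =19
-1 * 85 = -85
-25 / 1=-25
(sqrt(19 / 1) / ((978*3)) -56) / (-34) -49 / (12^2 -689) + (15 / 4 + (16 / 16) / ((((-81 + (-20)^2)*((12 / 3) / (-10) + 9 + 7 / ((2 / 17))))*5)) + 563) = 4576818915473 / 8050877340 -sqrt(19) / 99756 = 568.49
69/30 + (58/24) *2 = 107/15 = 7.13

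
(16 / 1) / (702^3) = 2 / 43243551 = 0.00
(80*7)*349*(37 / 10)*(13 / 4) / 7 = 335738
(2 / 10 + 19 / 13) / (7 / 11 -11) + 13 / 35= 0.21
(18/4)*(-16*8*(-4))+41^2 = 3985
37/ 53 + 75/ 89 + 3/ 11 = 94099/ 51887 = 1.81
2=2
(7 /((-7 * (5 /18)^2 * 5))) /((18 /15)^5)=-25 /24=-1.04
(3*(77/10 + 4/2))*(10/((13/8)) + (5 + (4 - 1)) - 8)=2328/13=179.08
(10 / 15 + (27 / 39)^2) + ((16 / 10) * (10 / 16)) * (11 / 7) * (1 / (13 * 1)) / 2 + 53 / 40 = 359357 / 141960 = 2.53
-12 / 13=-0.92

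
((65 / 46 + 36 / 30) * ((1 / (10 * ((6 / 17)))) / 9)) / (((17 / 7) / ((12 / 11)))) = 4207 / 113850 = 0.04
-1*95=-95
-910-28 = -938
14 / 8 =7 / 4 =1.75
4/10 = 2/5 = 0.40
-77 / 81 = -0.95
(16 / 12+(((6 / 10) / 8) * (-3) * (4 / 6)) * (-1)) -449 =-447.52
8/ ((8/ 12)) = 12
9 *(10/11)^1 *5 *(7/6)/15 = 35/11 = 3.18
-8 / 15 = -0.53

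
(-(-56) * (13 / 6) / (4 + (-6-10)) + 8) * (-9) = 19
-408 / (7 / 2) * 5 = -4080 / 7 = -582.86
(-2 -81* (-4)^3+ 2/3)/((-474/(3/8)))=-3887/948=-4.10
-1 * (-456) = 456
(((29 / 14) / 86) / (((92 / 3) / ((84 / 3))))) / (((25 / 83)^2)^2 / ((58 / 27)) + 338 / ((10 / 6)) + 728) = 0.00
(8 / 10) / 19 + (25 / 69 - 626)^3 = -7642572557287819 / 31208355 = -244888670.27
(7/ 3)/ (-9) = -7/ 27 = -0.26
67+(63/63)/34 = 2279/34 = 67.03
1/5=0.20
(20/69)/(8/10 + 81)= 100/28221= 0.00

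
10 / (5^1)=2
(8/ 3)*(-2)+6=2/ 3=0.67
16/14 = 8/7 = 1.14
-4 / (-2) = 2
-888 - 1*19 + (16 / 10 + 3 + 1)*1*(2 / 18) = -40787 / 45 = -906.38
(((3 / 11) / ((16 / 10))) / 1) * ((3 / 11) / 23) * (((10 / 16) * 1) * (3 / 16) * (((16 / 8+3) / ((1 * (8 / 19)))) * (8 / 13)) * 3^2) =577125 / 37047296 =0.02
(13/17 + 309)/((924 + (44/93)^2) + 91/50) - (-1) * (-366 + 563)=1343443471691/6807950203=197.33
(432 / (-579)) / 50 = -72 / 4825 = -0.01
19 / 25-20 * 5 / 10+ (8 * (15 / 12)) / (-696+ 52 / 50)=-2009822 / 217175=-9.25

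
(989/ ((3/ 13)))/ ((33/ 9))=12857/ 11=1168.82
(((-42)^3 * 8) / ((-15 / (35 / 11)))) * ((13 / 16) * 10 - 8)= 172872 / 11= 15715.64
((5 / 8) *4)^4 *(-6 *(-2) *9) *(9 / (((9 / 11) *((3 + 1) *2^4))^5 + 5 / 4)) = 0.00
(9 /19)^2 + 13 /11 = 5584 /3971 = 1.41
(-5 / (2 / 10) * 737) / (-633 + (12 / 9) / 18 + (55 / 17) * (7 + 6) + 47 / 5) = 42285375 / 1334467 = 31.69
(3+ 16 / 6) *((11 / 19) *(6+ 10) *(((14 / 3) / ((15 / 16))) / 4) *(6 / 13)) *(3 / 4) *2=167552 / 3705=45.22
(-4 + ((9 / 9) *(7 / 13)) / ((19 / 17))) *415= -360635 / 247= -1460.06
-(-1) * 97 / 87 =97 / 87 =1.11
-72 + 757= 685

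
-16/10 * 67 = -536/5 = -107.20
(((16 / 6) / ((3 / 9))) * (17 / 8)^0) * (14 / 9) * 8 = 896 / 9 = 99.56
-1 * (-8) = 8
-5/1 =-5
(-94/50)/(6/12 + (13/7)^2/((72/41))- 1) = -165816/129125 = -1.28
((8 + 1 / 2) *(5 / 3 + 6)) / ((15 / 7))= 2737 / 90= 30.41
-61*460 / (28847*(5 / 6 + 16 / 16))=-168360 / 317317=-0.53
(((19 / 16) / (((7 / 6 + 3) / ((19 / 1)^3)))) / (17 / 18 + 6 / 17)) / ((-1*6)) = -19939113 / 79400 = -251.12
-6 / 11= -0.55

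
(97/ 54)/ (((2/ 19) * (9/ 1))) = 1843/ 972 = 1.90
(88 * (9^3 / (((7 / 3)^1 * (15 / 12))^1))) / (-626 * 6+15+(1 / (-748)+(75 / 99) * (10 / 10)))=-1727485056 / 293758745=-5.88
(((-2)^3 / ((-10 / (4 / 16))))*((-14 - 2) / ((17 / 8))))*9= -1152 / 85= -13.55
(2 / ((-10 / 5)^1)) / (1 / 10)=-10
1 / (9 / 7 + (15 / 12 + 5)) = 28 / 211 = 0.13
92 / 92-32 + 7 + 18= -6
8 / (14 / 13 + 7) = 0.99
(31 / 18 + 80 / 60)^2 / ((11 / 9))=275 / 36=7.64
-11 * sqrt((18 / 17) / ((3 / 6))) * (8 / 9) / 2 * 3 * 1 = -88 * sqrt(17) / 17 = -21.34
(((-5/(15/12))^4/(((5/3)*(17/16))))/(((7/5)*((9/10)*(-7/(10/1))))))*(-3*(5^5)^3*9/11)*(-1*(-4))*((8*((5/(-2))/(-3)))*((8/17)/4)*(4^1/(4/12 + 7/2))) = 144000000000000000000/3582733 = 40192780204385.87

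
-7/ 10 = -0.70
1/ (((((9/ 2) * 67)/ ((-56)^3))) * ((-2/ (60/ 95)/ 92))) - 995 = 60826783/ 3819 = 15927.41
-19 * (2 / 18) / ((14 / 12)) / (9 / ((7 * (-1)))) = 38 / 27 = 1.41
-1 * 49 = -49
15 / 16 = 0.94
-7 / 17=-0.41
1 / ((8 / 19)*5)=19 / 40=0.48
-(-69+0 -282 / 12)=185 / 2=92.50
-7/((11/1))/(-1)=7/11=0.64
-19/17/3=-19/51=-0.37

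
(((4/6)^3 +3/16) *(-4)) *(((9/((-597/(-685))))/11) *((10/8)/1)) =-65075/28656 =-2.27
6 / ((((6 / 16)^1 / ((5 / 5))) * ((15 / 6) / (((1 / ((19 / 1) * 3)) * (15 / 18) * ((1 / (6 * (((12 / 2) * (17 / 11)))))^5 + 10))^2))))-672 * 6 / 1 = -108623112776032190412222938572577731 / 26941170181694120568890170933248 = -4031.86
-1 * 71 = -71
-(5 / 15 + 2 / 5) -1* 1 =-26 / 15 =-1.73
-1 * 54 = -54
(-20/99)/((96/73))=-365/2376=-0.15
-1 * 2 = -2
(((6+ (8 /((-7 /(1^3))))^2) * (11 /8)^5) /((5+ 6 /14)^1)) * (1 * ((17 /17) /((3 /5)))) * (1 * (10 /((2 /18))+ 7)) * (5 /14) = 69908212825 /183042048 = 381.92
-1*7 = -7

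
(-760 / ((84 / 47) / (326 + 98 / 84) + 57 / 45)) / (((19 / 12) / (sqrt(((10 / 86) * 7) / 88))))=-166069800 * sqrt(33110) / 832725487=-36.29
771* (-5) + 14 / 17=-65521 / 17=-3854.18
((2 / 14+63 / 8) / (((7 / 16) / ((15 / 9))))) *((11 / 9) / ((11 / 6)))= 8980 / 441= 20.36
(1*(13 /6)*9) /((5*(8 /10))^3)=39 /128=0.30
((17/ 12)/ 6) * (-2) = -17/ 36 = -0.47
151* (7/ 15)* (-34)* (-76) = 2731288/ 15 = 182085.87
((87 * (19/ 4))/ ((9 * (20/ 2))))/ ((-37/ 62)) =-17081/ 2220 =-7.69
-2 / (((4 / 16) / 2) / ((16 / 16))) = -16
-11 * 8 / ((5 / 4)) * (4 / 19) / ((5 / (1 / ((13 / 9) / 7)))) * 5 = -88704 / 1235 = -71.83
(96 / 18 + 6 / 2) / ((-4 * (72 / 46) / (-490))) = 140875 / 216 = 652.20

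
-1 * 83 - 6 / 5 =-421 / 5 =-84.20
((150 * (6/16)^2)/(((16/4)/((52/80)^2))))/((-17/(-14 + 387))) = -1701999/34816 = -48.89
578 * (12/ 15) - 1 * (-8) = 2352/ 5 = 470.40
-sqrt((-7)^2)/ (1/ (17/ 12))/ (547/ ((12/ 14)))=-17/ 1094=-0.02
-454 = -454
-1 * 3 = -3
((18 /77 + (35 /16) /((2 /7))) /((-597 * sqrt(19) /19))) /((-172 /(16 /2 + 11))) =369379 * sqrt(19) /253013376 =0.01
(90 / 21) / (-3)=-1.43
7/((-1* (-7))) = 1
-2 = -2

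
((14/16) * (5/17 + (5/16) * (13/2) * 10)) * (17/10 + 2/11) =1624329/47872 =33.93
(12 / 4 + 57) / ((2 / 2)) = 60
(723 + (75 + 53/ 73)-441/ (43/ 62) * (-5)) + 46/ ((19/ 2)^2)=4508395767/ 1133179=3978.54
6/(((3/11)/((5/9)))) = 110/9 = 12.22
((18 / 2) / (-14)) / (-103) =9 / 1442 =0.01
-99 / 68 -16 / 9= -1979 / 612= -3.23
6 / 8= 0.75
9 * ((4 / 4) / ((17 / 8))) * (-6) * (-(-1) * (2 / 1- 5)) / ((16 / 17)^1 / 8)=648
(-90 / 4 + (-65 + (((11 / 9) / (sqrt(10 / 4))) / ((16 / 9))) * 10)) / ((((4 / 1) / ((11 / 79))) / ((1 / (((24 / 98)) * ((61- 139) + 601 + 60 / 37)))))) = -498575 / 21030432 + 31339 * sqrt(10) / 84121728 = -0.02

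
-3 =-3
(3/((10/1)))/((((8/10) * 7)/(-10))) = -15/28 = -0.54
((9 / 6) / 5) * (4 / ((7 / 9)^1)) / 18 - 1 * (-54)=1893 / 35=54.09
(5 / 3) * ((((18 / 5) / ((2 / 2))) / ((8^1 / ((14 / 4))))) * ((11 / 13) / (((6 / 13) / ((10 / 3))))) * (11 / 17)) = 4235 / 408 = 10.38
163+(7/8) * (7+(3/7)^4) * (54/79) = 4530805/27097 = 167.21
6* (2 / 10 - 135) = -4044 / 5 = -808.80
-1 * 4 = -4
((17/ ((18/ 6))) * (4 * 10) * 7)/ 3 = 4760/ 9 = 528.89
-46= -46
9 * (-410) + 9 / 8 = -29511 / 8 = -3688.88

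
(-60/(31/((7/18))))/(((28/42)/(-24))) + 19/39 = 33349/1209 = 27.58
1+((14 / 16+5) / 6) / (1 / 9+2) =445 / 304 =1.46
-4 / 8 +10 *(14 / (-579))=-859 / 1158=-0.74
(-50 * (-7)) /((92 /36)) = 3150 /23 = 136.96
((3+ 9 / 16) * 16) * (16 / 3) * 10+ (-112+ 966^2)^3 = 812281146966952224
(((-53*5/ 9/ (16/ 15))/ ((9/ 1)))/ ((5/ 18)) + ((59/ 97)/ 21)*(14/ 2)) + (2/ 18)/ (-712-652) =-25813553/ 2381544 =-10.84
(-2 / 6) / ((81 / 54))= -2 / 9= -0.22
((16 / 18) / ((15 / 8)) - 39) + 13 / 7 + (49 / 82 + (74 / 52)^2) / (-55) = -36.72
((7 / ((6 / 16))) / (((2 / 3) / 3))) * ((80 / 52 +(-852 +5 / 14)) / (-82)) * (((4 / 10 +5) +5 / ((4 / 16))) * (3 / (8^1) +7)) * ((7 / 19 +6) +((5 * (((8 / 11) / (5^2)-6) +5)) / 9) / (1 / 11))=35938593477 / 506350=70975.79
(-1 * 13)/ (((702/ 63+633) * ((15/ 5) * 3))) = -91/ 40581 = -0.00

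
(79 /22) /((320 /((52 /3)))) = 0.19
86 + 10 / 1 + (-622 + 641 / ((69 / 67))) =6653 / 69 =96.42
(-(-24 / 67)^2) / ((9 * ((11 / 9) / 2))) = -1152 / 49379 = -0.02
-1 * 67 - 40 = -107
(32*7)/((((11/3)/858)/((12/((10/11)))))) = 3459456/5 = 691891.20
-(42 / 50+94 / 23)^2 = -24.27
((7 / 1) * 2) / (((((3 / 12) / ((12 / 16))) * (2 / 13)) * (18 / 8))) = 364 / 3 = 121.33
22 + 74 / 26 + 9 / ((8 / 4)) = 763 / 26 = 29.35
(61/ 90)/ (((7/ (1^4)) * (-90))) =-61/ 56700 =-0.00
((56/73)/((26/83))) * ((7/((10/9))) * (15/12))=36603/1898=19.29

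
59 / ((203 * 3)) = 0.10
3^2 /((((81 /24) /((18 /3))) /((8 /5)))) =128 /5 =25.60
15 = 15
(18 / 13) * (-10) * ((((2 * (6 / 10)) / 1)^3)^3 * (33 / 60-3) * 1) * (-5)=-4444263936 / 5078125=-875.18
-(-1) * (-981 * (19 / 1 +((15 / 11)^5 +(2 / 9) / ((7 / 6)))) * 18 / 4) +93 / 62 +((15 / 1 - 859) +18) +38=-106317.76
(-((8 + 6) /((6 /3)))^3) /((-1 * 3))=343 /3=114.33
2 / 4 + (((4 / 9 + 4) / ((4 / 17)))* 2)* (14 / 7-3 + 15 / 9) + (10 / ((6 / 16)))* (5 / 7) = 16909 / 378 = 44.73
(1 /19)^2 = 1 /361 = 0.00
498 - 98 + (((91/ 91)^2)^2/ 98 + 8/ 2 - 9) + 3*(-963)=-244411/ 98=-2493.99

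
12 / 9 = 4 / 3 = 1.33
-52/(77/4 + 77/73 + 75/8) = -30368/17333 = -1.75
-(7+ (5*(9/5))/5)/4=-11/5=-2.20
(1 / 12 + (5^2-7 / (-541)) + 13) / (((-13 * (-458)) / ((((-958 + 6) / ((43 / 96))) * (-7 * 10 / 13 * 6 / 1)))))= 395555314560 / 900301363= 439.36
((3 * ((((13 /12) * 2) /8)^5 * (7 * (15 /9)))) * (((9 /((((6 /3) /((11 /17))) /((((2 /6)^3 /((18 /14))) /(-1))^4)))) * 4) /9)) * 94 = 16131230950835 /3775897628975038464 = 0.00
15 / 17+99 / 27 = 232 / 51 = 4.55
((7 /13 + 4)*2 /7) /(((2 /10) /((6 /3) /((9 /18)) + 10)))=1180 /13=90.77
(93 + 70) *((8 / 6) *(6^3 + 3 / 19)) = 892588 / 19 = 46978.32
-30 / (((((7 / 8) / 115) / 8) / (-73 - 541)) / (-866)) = -117404659200 / 7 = -16772094171.43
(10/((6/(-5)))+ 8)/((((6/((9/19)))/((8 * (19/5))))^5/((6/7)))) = -22.75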